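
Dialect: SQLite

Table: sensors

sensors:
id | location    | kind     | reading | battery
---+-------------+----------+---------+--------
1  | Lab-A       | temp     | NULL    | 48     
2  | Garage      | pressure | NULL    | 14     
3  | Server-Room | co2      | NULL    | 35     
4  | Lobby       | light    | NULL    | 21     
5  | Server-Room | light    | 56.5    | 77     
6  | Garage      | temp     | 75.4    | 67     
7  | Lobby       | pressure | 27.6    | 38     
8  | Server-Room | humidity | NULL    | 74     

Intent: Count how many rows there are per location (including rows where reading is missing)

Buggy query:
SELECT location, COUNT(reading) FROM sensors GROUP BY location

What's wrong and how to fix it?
Bug: COUNT(column) counts non-NULL values only; rows with NULL reading aren't counted

Fix: Use COUNT(*) to count all rows regardless of NULL

Corrected query:
SELECT location, COUNT(*) FROM sensors GROUP BY location

Result:
location    | COUNT(*)
------------+---------
Garage      | 2       
Lab-A       | 1       
Lobby       | 2       
Server-Room | 3       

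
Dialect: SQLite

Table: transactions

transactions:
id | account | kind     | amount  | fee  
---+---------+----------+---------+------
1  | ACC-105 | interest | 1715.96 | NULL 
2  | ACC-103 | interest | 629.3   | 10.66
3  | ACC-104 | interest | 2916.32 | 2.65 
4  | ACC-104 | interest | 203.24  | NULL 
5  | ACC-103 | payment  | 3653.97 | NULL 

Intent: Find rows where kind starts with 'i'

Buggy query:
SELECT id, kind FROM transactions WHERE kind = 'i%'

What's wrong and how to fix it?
Bug: '=' compares the literal string including the % character; pattern matching needs LIKE

Fix: Replace '=' with LIKE so 'i%' is treated as a pattern

Corrected query:
SELECT id, kind FROM transactions WHERE kind LIKE 'i%'

Result:
id | kind    
---+---------
1  | interest
2  | interest
3  | interest
4  | interest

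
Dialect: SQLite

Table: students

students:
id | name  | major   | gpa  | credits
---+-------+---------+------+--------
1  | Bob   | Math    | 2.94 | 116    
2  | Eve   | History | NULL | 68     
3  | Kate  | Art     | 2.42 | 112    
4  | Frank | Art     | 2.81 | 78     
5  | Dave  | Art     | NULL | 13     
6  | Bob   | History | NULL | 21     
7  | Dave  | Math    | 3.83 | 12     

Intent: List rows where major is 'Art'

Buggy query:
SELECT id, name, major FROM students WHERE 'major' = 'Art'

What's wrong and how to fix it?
Bug: Single quotes denote string literals in SQL; the column name is being compared as a constant string

Fix: Reference the column as major without single quotes

Corrected query:
SELECT id, name, major FROM students WHERE major = 'Art'

Result:
id | name  | major
---+-------+------
3  | Kate  | Art  
4  | Frank | Art  
5  | Dave  | Art  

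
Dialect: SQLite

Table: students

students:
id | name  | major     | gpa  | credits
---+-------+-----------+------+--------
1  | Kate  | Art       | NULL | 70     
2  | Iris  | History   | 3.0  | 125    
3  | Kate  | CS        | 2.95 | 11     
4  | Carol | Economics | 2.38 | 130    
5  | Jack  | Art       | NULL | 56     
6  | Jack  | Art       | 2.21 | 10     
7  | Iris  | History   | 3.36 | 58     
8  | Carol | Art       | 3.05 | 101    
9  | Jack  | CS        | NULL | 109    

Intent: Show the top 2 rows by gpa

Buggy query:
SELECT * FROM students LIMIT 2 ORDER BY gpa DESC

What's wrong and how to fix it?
Bug: LIMIT must come after ORDER BY

Fix: Swap the clauses: ORDER BY first, then LIMIT

Corrected query:
SELECT * FROM students ORDER BY gpa DESC LIMIT 2

Result:
id | name  | major   | gpa  | credits
---+-------+---------+------+--------
7  | Iris  | History | 3.36 | 58     
8  | Carol | Art     | 3.05 | 101    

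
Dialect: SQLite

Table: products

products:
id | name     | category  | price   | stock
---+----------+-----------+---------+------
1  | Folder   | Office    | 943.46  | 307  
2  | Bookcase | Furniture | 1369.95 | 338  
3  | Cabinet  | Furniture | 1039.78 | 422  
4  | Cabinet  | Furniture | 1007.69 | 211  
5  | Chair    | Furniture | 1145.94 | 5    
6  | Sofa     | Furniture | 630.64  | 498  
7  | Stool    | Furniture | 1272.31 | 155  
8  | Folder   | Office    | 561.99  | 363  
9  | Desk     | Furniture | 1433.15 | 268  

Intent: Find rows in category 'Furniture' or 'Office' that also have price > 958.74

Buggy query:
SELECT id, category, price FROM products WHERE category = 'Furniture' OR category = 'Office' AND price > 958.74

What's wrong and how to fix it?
Bug: Without parentheses, AND is evaluated before OR, so the price filter only applies to the 'Office' branch

Fix: Add parentheses around the OR so the AND applies to both alternatives

Corrected query:
SELECT id, category, price FROM products WHERE (category = 'Furniture' OR category = 'Office') AND price > 958.74

Result:
id | category  | price  
---+-----------+--------
2  | Furniture | 1369.95
3  | Furniture | 1039.78
4  | Furniture | 1007.69
5  | Furniture | 1145.94
7  | Furniture | 1272.31
9  | Furniture | 1433.15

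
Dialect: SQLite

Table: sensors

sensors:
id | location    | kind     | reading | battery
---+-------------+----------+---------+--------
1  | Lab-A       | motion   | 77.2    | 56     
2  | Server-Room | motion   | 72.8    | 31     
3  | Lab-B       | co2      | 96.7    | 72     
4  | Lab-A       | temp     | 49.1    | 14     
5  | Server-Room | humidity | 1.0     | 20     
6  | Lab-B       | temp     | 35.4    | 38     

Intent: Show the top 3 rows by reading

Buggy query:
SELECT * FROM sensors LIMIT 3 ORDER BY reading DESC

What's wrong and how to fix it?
Bug: ORDER BY cannot follow LIMIT; LIMIT is the final clause

Fix: Sort with ORDER BY, then apply LIMIT

Corrected query:
SELECT * FROM sensors ORDER BY reading DESC LIMIT 3

Result:
id | location    | kind   | reading | battery
---+-------------+--------+---------+--------
3  | Lab-B       | co2    | 96.7    | 72     
1  | Lab-A       | motion | 77.2    | 56     
2  | Server-Room | motion | 72.8    | 31     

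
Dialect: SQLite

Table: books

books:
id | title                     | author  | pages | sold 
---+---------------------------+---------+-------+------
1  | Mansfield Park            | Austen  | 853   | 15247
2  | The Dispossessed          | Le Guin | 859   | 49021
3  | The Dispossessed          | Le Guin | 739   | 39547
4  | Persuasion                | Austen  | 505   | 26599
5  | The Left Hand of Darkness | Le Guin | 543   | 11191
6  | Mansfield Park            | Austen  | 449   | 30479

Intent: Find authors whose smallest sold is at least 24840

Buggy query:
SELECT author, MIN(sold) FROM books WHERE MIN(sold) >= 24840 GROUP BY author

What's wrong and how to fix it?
Bug: MIN() in WHERE is a misuse of aggregate

Fix: Use HAVING for the per-group MIN condition

Corrected query:
SELECT author, MIN(sold) FROM books GROUP BY author HAVING MIN(sold) >= 24840

Result:
(no rows)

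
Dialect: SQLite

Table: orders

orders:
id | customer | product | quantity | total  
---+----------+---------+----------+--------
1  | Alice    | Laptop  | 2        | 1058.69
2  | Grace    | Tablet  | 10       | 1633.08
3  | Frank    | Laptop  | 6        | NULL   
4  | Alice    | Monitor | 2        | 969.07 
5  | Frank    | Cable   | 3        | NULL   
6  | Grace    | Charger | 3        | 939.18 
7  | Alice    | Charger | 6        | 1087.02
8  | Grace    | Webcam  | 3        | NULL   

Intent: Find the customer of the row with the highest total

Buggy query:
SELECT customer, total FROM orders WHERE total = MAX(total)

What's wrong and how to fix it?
Bug: MAX(total) is an aggregate and cannot be used directly in WHERE

Fix: Use a subquery: WHERE total = (SELECT MAX(total) FROM orders)

Corrected query:
SELECT customer, total FROM orders WHERE total = (SELECT MAX(total) FROM orders)

Result:
customer | total  
---------+--------
Grace    | 1633.08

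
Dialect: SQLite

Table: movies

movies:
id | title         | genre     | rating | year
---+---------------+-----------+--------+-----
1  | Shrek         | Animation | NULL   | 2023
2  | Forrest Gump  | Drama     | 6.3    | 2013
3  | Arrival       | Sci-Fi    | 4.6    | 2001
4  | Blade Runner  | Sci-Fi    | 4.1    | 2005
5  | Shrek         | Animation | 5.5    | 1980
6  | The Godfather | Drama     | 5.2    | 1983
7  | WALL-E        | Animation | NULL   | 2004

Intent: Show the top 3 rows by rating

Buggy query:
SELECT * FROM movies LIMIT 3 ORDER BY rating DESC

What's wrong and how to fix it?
Bug: LIMIT must come after ORDER BY

Fix: Swap the clauses: ORDER BY first, then LIMIT

Corrected query:
SELECT * FROM movies ORDER BY rating DESC LIMIT 3

Result:
id | title         | genre     | rating | year
---+---------------+-----------+--------+-----
2  | Forrest Gump  | Drama     | 6.3    | 2013
5  | Shrek         | Animation | 5.5    | 1980
6  | The Godfather | Drama     | 5.2    | 1983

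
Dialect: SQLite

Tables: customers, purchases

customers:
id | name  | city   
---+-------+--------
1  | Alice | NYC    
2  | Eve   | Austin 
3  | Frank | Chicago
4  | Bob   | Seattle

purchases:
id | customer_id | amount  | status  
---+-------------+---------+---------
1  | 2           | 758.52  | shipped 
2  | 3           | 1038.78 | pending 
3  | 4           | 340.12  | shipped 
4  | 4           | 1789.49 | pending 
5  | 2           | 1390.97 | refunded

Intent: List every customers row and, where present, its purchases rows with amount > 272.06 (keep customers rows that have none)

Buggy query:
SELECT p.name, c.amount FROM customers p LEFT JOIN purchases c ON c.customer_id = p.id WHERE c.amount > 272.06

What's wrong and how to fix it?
Bug: A WHERE condition on the right-hand table after LEFT JOIN drops unmatched parents

Fix: Move the right-table condition into the ON clause so unmatched parents are kept

Corrected query:
SELECT p.name, c.amount FROM customers p LEFT JOIN purchases c ON c.customer_id = p.id AND c.amount > 272.06

Result:
name  | amount 
------+--------
Alice | NULL   
Eve   | 758.52 
Eve   | 1390.97
Frank | 1038.78
Bob   | 340.12 
Bob   | 1789.49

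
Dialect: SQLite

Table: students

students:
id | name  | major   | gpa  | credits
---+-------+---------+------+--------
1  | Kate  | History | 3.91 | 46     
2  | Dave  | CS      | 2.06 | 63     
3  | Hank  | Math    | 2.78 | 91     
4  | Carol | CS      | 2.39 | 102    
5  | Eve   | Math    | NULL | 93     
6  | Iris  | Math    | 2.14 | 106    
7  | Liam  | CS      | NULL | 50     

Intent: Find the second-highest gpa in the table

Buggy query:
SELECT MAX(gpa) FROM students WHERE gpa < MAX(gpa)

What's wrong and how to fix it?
Bug: The inner MAX is an aggregate inside WHERE, which is not allowed

Fix: Compute the overall MAX in a subquery, then take MAX of rows below it

Corrected query:
SELECT MAX(gpa) FROM students WHERE gpa < (SELECT MAX(gpa) FROM students)

Result:
MAX(gpa)
--------
2.78    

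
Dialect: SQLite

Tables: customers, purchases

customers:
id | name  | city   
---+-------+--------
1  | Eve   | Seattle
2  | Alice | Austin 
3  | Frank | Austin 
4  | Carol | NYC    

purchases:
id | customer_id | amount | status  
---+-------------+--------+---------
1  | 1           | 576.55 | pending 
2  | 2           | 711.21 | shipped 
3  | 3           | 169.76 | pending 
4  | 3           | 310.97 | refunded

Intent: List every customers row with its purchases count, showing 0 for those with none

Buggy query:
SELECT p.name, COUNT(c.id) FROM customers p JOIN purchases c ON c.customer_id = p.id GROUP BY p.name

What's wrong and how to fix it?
Bug: An inner join excludes parents with zero children

Fix: Switch to LEFT JOIN to retain unmatched parent rows

Corrected query:
SELECT p.name, COUNT(c.id) FROM customers p LEFT JOIN purchases c ON c.customer_id = p.id GROUP BY p.name

Result:
name  | COUNT(c.id)
------+------------
Alice | 1          
Carol | 0          
Eve   | 1          
Frank | 2          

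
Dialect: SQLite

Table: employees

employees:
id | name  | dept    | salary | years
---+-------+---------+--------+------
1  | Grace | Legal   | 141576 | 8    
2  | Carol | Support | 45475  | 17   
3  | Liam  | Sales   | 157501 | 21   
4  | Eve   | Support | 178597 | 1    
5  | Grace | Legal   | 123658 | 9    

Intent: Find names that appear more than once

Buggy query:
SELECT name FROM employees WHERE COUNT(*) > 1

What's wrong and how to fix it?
Bug: COUNT(*) is an aggregate and cannot be used in WHERE

Fix: GROUP BY name, then filter groups with HAVING COUNT(*) > 1

Corrected query:
SELECT name FROM employees GROUP BY name HAVING COUNT(*) > 1

Result:
name 
-----
Grace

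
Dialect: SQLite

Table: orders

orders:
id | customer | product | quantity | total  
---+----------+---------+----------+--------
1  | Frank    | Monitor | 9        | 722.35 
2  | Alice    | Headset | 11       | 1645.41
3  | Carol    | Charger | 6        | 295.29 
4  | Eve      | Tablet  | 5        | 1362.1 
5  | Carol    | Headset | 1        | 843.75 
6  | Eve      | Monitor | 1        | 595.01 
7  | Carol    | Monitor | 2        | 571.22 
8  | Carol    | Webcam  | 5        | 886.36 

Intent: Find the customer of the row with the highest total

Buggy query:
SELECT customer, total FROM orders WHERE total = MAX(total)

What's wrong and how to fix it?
Bug: MAX(total) is an aggregate and cannot be used directly in WHERE

Fix: Wrap MAX in a scalar subquery so WHERE compares against a single value

Corrected query:
SELECT customer, total FROM orders WHERE total = (SELECT MAX(total) FROM orders)

Result:
customer | total  
---------+--------
Alice    | 1645.41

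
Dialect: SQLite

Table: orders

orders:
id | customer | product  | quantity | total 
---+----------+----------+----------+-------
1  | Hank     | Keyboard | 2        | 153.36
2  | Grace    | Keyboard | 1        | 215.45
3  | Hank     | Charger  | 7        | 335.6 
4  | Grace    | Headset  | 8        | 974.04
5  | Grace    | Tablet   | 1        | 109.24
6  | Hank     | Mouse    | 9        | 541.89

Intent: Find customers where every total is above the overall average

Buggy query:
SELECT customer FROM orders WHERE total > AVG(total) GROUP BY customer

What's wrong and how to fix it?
Bug: AVG() is an aggregate; it can't sit directly in WHERE

Fix: Use a subquery for AVG and a HAVING MIN(...) filter so the condition holds for every row in the group

Corrected query:
SELECT customer FROM orders GROUP BY customer HAVING MIN(total) > (SELECT AVG(total) FROM orders)

Result:
(no rows)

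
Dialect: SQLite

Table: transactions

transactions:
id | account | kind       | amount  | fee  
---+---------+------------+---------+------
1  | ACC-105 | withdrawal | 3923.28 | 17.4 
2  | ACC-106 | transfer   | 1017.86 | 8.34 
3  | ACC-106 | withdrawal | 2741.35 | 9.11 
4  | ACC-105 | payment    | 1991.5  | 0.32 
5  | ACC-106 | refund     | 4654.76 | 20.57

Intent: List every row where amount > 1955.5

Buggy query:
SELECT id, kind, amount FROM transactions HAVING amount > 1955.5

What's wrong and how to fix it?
Bug: This is a non-aggregate query (no GROUP BY, no aggregates), so in SQLite the HAVING clause is invalid here; a row-level condition belongs in WHERE

Fix: Replace HAVING with WHERE since the condition applies to individual rows

Corrected query:
SELECT id, kind, amount FROM transactions WHERE amount > 1955.5

Result:
id | kind       | amount 
---+------------+--------
1  | withdrawal | 3923.28
3  | withdrawal | 2741.35
4  | payment    | 1991.5 
5  | refund     | 4654.76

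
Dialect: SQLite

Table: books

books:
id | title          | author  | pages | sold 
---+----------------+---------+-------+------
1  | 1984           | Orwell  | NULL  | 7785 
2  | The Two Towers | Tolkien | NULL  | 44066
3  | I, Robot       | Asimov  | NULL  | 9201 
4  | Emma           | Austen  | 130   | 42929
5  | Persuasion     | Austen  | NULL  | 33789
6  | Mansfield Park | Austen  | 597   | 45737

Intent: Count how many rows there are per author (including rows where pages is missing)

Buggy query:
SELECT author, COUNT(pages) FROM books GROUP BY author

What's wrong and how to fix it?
Bug: COUNT(pages) skips NULLs, so groups with missing pages are undercounted

Fix: Use COUNT(*) to count all rows regardless of NULL

Corrected query:
SELECT author, COUNT(*) FROM books GROUP BY author

Result:
author  | COUNT(*)
--------+---------
Asimov  | 1       
Austen  | 3       
Orwell  | 1       
Tolkien | 1       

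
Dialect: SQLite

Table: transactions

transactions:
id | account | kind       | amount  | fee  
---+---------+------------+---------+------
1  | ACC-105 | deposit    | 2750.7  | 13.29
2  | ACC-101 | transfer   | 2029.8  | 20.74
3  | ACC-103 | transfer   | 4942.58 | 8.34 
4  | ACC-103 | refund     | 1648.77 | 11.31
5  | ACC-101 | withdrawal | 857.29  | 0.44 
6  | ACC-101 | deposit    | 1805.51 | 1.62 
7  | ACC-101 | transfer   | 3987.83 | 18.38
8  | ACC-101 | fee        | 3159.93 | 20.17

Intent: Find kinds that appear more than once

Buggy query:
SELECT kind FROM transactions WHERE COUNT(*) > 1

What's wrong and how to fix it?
Bug: WHERE can't reference COUNT(*); aggregates are computed after WHERE

Fix: GROUP BY kind, then filter groups with HAVING COUNT(*) > 1

Corrected query:
SELECT kind FROM transactions GROUP BY kind HAVING COUNT(*) > 1

Result:
kind    
--------
deposit 
transfer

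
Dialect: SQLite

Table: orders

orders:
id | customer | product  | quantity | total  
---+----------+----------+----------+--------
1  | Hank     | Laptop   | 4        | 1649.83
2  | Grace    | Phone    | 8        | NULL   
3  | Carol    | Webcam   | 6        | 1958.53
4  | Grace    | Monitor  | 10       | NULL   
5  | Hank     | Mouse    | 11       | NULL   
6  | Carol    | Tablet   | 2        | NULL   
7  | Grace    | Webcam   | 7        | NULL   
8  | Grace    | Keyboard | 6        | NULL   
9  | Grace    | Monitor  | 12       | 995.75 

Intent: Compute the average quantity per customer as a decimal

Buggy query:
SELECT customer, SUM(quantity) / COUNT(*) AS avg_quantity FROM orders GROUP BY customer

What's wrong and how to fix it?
Bug: SUM(quantity) and COUNT(*) are both integers; the division truncates the fractional part

Fix: Cast one side to REAL so the division keeps the fractional part

Corrected query:
SELECT customer, SUM(quantity) * 1.0 / COUNT(*) AS avg_quantity FROM orders GROUP BY customer

Result:
customer | avg_quantity
---------+-------------
Carol    | 4           
Grace    | 8.6         
Hank     | 7.5         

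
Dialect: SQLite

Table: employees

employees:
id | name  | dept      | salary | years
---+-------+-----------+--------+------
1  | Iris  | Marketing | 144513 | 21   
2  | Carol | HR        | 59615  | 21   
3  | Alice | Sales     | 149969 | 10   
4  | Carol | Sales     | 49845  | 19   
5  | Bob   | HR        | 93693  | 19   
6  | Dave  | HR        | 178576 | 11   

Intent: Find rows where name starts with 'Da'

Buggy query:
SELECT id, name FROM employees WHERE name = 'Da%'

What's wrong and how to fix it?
Bug: Wildcards only work with LIKE; '=' treats '%' as a literal character

Fix: Use LIKE for wildcard pattern matching

Corrected query:
SELECT id, name FROM employees WHERE name LIKE 'Da%'

Result:
id | name
---+-----
6  | Dave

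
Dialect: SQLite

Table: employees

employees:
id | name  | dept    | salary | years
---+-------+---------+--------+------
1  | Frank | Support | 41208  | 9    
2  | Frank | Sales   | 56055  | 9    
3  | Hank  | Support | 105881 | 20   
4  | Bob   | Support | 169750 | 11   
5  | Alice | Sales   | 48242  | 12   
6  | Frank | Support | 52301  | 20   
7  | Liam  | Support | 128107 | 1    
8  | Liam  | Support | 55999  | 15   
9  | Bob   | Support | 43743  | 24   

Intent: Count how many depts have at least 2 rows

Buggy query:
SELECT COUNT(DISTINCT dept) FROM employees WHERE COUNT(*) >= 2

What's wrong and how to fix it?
Bug: WHERE filters individual rows, not groups, so a group-level COUNT is invalid there

Fix: Use a subquery that GROUPs and filters with HAVING, then count its rows

Corrected query:
SELECT COUNT(*) FROM (SELECT dept FROM employees GROUP BY dept HAVING COUNT(*) >= 2)

Result:
COUNT(*)
--------
2       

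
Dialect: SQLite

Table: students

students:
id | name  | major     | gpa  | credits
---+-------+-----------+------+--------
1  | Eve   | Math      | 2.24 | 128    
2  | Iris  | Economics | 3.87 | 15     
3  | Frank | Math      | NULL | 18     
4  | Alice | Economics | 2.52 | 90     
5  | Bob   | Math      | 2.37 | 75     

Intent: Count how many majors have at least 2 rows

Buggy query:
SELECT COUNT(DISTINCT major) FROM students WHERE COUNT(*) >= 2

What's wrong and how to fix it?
Bug: COUNT(*) cannot appear in WHERE; the per-group count doesn't exist yet

Fix: Group first with HAVING COUNT(*) >= 2, then COUNT the resulting groups

Corrected query:
SELECT COUNT(*) FROM (SELECT major FROM students GROUP BY major HAVING COUNT(*) >= 2)

Result:
COUNT(*)
--------
2       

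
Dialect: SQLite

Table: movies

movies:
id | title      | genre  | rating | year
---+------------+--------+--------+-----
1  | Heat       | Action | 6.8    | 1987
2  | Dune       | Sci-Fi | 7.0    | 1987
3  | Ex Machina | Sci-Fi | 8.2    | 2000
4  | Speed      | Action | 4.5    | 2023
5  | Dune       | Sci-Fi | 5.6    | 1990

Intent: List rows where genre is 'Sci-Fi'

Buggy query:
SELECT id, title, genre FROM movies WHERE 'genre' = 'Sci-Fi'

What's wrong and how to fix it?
Bug: 'genre' in single quotes is a string literal, not the column; the comparison is literal-vs-literal and never true

Fix: Reference the column as genre without single quotes

Corrected query:
SELECT id, title, genre FROM movies WHERE genre = 'Sci-Fi'

Result:
id | title      | genre 
---+------------+-------
2  | Dune       | Sci-Fi
3  | Ex Machina | Sci-Fi
5  | Dune       | Sci-Fi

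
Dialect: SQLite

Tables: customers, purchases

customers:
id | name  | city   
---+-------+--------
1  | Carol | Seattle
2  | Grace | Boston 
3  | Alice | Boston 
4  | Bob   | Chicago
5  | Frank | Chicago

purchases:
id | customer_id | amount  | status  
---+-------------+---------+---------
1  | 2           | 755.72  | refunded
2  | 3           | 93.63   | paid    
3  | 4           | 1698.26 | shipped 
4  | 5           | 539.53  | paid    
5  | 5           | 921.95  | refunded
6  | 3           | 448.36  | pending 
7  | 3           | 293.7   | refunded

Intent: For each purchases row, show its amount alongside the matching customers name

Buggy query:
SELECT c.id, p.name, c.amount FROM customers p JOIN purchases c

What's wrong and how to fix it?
Bug: Missing join condition: each purchases row is matched to all customers rows instead of just its own

Fix: Add ON c.customer_id = p.id to the JOIN

Corrected query:
SELECT c.id, p.name, c.amount FROM customers p JOIN purchases c ON c.customer_id = p.id

Result:
id | name  | amount 
---+-------+--------
1  | Grace | 755.72 
2  | Alice | 93.63  
3  | Bob   | 1698.26
4  | Frank | 539.53 
5  | Frank | 921.95 
6  | Alice | 448.36 
7  | Alice | 293.7  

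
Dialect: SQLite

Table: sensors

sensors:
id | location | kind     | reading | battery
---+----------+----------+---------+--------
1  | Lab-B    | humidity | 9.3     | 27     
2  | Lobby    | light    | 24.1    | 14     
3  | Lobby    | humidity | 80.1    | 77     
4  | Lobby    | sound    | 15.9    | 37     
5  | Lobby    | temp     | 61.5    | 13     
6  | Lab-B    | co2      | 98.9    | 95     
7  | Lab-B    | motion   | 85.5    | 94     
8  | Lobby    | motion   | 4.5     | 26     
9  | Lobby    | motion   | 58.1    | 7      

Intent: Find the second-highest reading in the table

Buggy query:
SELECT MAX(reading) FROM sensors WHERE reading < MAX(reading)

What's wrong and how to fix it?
Bug: MAX(reading) on the right of the comparison is an aggregate-in-WHERE error

Fix: Put the inner MAX in a scalar subquery

Corrected query:
SELECT MAX(reading) FROM sensors WHERE reading < (SELECT MAX(reading) FROM sensors)

Result:
MAX(reading)
------------
85.5        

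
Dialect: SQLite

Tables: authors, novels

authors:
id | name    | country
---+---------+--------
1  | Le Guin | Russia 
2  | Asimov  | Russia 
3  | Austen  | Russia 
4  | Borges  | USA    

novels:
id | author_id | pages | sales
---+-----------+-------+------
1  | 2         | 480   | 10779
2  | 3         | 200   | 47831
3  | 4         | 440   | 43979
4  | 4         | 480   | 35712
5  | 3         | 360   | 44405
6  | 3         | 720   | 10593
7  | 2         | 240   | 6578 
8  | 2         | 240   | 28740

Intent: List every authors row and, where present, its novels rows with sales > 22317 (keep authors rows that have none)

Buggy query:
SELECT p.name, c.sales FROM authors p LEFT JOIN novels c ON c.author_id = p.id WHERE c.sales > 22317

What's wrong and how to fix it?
Bug: Filtering c.sales in WHERE discards the NULL rows produced by LEFT JOIN, turning it into an inner join

Fix: Move the right-table condition into the ON clause so unmatched parents are kept

Corrected query:
SELECT p.name, c.sales FROM authors p LEFT JOIN novels c ON c.author_id = p.id AND c.sales > 22317

Result:
name    | sales
--------+------
Le Guin | NULL 
Asimov  | 28740
Austen  | 44405
Austen  | 47831
Borges  | 35712
Borges  | 43979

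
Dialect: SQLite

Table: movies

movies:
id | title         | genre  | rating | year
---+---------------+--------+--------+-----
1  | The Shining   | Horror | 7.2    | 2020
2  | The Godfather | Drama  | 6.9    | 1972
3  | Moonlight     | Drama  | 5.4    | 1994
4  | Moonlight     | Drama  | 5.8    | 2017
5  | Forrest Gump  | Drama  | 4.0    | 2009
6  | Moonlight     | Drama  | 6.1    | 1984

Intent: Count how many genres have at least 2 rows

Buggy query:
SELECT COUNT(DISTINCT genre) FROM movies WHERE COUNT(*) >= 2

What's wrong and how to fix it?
Bug: WHERE filters individual rows, not groups, so a group-level COUNT is invalid there

Fix: Group first with HAVING COUNT(*) >= 2, then COUNT the resulting groups

Corrected query:
SELECT COUNT(*) FROM (SELECT genre FROM movies GROUP BY genre HAVING COUNT(*) >= 2)

Result:
COUNT(*)
--------
1       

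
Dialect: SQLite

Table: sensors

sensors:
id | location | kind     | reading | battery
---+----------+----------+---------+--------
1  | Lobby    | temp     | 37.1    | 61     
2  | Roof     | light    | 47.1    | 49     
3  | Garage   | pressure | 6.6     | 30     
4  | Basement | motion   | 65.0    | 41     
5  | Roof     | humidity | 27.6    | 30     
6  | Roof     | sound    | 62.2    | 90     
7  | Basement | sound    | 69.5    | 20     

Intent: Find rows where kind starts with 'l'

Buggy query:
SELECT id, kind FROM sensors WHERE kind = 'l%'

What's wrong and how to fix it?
Bug: Wildcards only work with LIKE; '=' treats '%' as a literal character

Fix: Use LIKE for wildcard pattern matching

Corrected query:
SELECT id, kind FROM sensors WHERE kind LIKE 'l%'

Result:
id | kind 
---+------
2  | light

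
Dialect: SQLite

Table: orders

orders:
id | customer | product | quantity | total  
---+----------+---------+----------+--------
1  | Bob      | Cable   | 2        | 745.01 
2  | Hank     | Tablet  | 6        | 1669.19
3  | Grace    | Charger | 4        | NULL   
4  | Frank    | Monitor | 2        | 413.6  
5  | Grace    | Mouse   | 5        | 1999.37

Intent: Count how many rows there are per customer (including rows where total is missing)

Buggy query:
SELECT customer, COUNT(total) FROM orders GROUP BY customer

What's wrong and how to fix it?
Bug: COUNT(total) skips NULLs, so groups with missing total are undercounted

Fix: Replace COUNT(total) with COUNT(*)

Corrected query:
SELECT customer, COUNT(*) FROM orders GROUP BY customer

Result:
customer | COUNT(*)
---------+---------
Bob      | 1       
Frank    | 1       
Grace    | 2       
Hank     | 1       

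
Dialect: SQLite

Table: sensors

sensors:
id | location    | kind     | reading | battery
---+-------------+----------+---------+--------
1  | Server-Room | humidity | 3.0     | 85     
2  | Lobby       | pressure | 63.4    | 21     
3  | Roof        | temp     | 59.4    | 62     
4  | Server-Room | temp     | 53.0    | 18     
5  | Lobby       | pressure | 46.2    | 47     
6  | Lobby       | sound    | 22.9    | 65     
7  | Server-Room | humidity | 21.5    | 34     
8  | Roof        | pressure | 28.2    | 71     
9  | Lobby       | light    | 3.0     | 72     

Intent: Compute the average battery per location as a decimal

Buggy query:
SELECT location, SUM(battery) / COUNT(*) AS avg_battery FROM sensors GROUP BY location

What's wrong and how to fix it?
Bug: SUM(battery) and COUNT(*) are both integers; the division truncates the fractional part

Fix: Cast one side to REAL so the division keeps the fractional part

Corrected query:
SELECT location, SUM(battery) * 1.0 / COUNT(*) AS avg_battery FROM sensors GROUP BY location

Result:
location    | avg_battery
------------+------------
Lobby       | 51.25      
Roof        | 66.5       
Server-Room | 45.666667  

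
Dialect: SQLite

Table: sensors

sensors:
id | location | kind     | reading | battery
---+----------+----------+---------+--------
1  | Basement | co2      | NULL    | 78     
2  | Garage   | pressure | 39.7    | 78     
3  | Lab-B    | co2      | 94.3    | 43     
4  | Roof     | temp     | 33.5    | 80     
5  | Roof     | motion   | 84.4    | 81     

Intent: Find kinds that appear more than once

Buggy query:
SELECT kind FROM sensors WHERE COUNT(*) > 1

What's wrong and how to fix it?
Bug: COUNT(*) is an aggregate and cannot be used in WHERE

Fix: Group first, then use HAVING for the count condition

Corrected query:
SELECT kind FROM sensors GROUP BY kind HAVING COUNT(*) > 1

Result:
kind
----
co2 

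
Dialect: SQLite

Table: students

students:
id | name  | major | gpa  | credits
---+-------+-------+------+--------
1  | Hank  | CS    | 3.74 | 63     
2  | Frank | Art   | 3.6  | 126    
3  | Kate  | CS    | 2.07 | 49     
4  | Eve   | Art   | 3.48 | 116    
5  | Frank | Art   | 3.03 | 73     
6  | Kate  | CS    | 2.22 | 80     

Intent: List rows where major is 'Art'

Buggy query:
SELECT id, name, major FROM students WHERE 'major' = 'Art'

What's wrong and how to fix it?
Bug: Single quotes denote string literals in SQL; the column name is being compared as a constant string

Fix: Remove the quotes around the column name (or use double quotes for an identifier)

Corrected query:
SELECT id, name, major FROM students WHERE major = 'Art'

Result:
id | name  | major
---+-------+------
2  | Frank | Art  
4  | Eve   | Art  
5  | Frank | Art  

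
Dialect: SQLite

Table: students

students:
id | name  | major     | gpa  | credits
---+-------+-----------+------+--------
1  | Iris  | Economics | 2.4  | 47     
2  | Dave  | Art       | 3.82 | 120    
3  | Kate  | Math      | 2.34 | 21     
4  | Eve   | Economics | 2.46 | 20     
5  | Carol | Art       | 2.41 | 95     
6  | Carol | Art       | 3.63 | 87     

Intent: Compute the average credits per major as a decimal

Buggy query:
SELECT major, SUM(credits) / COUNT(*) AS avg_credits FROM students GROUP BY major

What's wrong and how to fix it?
Bug: Both operands are integers, so '/' performs integer division and truncates

Fix: Multiply by 1.0 (or CAST to REAL) to force floating-point division

Corrected query:
SELECT major, SUM(credits) * 1.0 / COUNT(*) AS avg_credits FROM students GROUP BY major

Result:
major     | avg_credits
----------+------------
Art       | 100.666667 
Economics | 33.5       
Math      | 21         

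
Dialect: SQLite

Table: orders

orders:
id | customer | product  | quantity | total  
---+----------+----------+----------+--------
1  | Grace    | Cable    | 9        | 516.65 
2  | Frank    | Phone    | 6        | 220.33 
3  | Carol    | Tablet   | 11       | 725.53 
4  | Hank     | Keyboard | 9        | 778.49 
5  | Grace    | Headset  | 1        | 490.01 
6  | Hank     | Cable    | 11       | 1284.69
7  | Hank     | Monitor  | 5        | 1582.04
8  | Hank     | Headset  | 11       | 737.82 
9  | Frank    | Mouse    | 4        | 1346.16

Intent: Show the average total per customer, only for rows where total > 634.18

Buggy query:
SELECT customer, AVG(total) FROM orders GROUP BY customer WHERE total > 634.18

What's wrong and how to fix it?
Bug: Row-level WHERE must come before GROUP BY in the clause order

Fix: Place WHERE between FROM and GROUP BY

Corrected query:
SELECT customer, AVG(total) FROM orders WHERE total > 634.18 GROUP BY customer

Result:
customer | AVG(total)
---------+-----------
Carol    | 725.53    
Frank    | 1346.16   
Hank     | 1095.76   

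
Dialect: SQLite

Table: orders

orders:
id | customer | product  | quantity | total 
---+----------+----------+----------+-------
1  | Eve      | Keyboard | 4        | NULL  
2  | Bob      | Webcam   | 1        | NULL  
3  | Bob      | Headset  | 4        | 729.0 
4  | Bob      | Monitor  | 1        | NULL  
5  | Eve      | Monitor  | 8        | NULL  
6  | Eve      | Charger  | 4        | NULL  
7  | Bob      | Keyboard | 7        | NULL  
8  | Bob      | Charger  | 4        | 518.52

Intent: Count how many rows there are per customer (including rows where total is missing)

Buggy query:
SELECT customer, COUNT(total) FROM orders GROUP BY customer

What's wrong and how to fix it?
Bug: COUNT(total) skips NULLs, so groups with missing total are undercounted

Fix: Replace COUNT(total) with COUNT(*)

Corrected query:
SELECT customer, COUNT(*) FROM orders GROUP BY customer

Result:
customer | COUNT(*)
---------+---------
Bob      | 5       
Eve      | 3       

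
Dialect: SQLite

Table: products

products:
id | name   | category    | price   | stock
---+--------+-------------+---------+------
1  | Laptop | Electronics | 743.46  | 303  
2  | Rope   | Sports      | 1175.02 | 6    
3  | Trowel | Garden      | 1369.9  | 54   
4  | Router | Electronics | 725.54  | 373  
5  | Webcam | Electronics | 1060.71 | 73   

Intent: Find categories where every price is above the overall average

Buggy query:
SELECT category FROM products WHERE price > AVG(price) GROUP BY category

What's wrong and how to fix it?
Bug: WHERE evaluates per row before aggregation, so AVG() is unavailable

Fix: Compute the overall average in a scalar subquery and compare each group's MIN against it in HAVING

Corrected query:
SELECT category FROM products GROUP BY category HAVING MIN(price) > (SELECT AVG(price) FROM products)

Result:
category
--------
Garden  
Sports  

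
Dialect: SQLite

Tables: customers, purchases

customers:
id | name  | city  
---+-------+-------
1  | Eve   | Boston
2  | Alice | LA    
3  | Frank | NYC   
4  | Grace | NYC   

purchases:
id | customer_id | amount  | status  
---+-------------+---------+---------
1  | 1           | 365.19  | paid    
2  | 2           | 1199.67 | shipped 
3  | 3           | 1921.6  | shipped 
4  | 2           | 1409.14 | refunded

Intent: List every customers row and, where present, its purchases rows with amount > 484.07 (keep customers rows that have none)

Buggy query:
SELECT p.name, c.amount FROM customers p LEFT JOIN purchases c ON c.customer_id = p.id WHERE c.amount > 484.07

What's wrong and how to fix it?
Bug: A WHERE condition on the right-hand table after LEFT JOIN drops unmatched parents

Fix: Put 'c.amount > 484.07' in the JOIN's ON clause instead of WHERE

Corrected query:
SELECT p.name, c.amount FROM customers p LEFT JOIN purchases c ON c.customer_id = p.id AND c.amount > 484.07

Result:
name  | amount 
------+--------
Eve   | NULL   
Alice | 1199.67
Alice | 1409.14
Frank | 1921.6 
Grace | NULL   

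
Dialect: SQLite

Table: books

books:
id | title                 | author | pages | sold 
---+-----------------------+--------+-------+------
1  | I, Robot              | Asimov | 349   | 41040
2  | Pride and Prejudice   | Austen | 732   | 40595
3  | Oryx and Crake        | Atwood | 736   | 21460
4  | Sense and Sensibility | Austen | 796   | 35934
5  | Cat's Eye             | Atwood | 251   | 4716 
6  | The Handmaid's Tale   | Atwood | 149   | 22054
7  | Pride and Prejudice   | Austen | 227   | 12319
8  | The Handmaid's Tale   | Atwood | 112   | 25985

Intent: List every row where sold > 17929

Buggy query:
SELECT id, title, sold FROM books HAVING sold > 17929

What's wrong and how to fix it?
Bug: HAVING filters the output of aggregation, but this query has no GROUP BY and no aggregate functions, so SQLite rejects it (HAVING clause on a non-aggregate query); the condition here is per row

Fix: Use WHERE for row-level filtering

Corrected query:
SELECT id, title, sold FROM books WHERE sold > 17929

Result:
id | title                 | sold 
---+-----------------------+------
1  | I, Robot              | 41040
2  | Pride and Prejudice   | 40595
3  | Oryx and Crake        | 21460
4  | Sense and Sensibility | 35934
6  | The Handmaid's Tale   | 22054
8  | The Handmaid's Tale   | 25985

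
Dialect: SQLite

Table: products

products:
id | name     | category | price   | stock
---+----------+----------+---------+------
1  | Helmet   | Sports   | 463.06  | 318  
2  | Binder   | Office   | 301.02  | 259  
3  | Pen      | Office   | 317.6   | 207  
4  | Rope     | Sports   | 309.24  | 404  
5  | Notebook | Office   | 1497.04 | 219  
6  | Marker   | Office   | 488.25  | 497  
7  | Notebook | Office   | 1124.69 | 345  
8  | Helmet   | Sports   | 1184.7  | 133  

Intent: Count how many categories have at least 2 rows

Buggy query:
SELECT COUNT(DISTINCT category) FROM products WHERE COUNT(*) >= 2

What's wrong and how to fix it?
Bug: COUNT(*) cannot appear in WHERE; the per-group count doesn't exist yet

Fix: Group first with HAVING COUNT(*) >= 2, then COUNT the resulting groups

Corrected query:
SELECT COUNT(*) FROM (SELECT category FROM products GROUP BY category HAVING COUNT(*) >= 2)

Result:
COUNT(*)
--------
2       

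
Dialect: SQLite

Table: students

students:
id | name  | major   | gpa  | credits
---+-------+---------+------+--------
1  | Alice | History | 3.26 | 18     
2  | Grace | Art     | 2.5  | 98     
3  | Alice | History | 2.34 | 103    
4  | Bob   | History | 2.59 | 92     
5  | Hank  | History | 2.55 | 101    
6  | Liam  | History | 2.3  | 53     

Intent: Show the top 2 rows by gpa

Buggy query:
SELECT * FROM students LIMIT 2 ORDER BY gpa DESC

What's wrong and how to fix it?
Bug: LIMIT must come after ORDER BY

Fix: Sort with ORDER BY, then apply LIMIT

Corrected query:
SELECT * FROM students ORDER BY gpa DESC LIMIT 2

Result:
id | name  | major   | gpa  | credits
---+-------+---------+------+--------
1  | Alice | History | 3.26 | 18     
4  | Bob   | History | 2.59 | 92     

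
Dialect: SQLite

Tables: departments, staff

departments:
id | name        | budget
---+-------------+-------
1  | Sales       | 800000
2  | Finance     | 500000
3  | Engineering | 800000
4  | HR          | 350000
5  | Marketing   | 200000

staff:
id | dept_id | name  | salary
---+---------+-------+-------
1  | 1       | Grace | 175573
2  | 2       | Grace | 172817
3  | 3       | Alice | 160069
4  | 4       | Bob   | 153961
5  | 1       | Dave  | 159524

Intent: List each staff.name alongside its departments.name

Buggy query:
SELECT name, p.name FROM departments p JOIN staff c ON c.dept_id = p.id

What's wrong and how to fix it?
Bug: Both tables have a 'name' column; the unqualified reference is ambiguous

Fix: Prefix ambiguous columns with the table alias

Corrected query:
SELECT c.name, p.name FROM departments p JOIN staff c ON c.dept_id = p.id

Result:
name  | name       
------+------------
Grace | Sales      
Grace | Finance    
Alice | Engineering
Bob   | HR         
Dave  | Sales      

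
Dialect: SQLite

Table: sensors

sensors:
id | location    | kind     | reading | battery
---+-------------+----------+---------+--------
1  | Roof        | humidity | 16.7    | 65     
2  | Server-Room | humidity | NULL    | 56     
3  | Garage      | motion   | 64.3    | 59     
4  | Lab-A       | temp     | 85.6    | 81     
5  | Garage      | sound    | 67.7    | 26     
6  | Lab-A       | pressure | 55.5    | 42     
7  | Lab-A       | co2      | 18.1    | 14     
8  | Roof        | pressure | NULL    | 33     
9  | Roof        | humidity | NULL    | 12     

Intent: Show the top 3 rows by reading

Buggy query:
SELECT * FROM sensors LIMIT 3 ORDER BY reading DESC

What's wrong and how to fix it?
Bug: LIMIT must come after ORDER BY

Fix: Swap the clauses: ORDER BY first, then LIMIT

Corrected query:
SELECT * FROM sensors ORDER BY reading DESC LIMIT 3

Result:
id | location | kind   | reading | battery
---+----------+--------+---------+--------
4  | Lab-A    | temp   | 85.6    | 81     
5  | Garage   | sound  | 67.7    | 26     
3  | Garage   | motion | 64.3    | 59     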